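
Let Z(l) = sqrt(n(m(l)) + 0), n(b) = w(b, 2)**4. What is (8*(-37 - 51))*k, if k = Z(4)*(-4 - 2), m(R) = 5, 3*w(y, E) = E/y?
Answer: 5632/75 ≈ 75.093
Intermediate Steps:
w(y, E) = E/(3*y) (w(y, E) = (E/y)/3 = E/(3*y))
n(b) = 16/(81*b**4) (n(b) = ((1/3)*2/b)**4 = (2/(3*b))**4 = 16/(81*b**4))
Z(l) = 4/225 (Z(l) = sqrt((16/81)/5**4 + 0) = sqrt((16/81)*(1/625) + 0) = sqrt(16/50625 + 0) = sqrt(16/50625) = 4/225)
k = -8/75 (k = 4*(-4 - 2)/225 = (4/225)*(-6) = -8/75 ≈ -0.10667)
(8*(-37 - 51))*k = (8*(-37 - 51))*(-8/75) = (8*(-88))*(-8/75) = -704*(-8/75) = 5632/75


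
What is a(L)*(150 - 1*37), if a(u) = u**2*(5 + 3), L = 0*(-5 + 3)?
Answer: 0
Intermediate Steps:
L = 0 (L = 0*(-2) = 0)
a(u) = 8*u**2 (a(u) = u**2*8 = 8*u**2)
a(L)*(150 - 1*37) = (8*0**2)*(150 - 1*37) = (8*0)*(150 - 37) = 0*113 = 0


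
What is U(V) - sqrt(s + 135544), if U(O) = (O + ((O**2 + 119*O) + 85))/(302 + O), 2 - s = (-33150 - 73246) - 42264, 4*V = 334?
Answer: 68309/1542 - sqrt(284206) ≈ -488.81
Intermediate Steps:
V = 167/2 (V = (1/4)*334 = 167/2 ≈ 83.500)
s = 148662 (s = 2 - ((-33150 - 73246) - 42264) = 2 - (-106396 - 42264) = 2 - 1*(-148660) = 2 + 148660 = 148662)
U(O) = (85 + O**2 + 120*O)/(302 + O) (U(O) = (O + (85 + O**2 + 119*O))/(302 + O) = (85 + O**2 + 120*O)/(302 + O))
U(V) - sqrt(s + 135544) = (85 + (167/2)**2 + 120*(167/2))/(302 + 167/2) - sqrt(148662 + 135544) = (85 + 27889/4 + 10020)/(771/2) - sqrt(284206) = (2/771)*(68309/4) - sqrt(284206) = 68309/1542 - sqrt(284206)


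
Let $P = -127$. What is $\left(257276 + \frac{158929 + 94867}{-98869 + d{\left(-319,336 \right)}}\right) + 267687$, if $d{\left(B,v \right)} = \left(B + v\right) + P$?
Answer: $\frac{51960058981}{98979} \approx 5.2496 \cdot 10^{5}$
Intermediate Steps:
$d{\left(B,v \right)} = -127 + B + v$ ($d{\left(B,v \right)} = \left(B + v\right) - 127 = -127 + B + v$)
$\left(257276 + \frac{158929 + 94867}{-98869 + d{\left(-319,336 \right)}}\right) + 267687 = \left(257276 + \frac{158929 + 94867}{-98869 - 110}\right) + 267687 = \left(257276 + \frac{253796}{-98869 - 110}\right) + 267687 = \left(257276 + \frac{253796}{-98979}\right) + 267687 = \left(257276 + 253796 \left(- \frac{1}{98979}\right)\right) + 267687 = \left(257276 - \frac{253796}{98979}\right) + 267687 = \frac{25464667408}{98979} + 267687 = \frac{51960058981}{98979}$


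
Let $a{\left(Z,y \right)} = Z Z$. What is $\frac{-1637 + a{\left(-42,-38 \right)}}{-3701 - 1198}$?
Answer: $- \frac{127}{4899} \approx -0.025924$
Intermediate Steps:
$a{\left(Z,y \right)} = Z^{2}$
$\frac{-1637 + a{\left(-42,-38 \right)}}{-3701 - 1198} = \frac{-1637 + \left(-42\right)^{2}}{-3701 - 1198} = \frac{-1637 + 1764}{-4899} = 127 \left(- \frac{1}{4899}\right) = - \frac{127}{4899}$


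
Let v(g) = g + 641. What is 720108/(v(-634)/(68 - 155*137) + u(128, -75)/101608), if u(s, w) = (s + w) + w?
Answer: -86042365859216/65385 ≈ -1.3159e+9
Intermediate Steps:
u(s, w) = s + 2*w
v(g) = 641 + g
720108/(v(-634)/(68 - 155*137) + u(128, -75)/101608) = 720108/((641 - 634)/(68 - 155*137) + (128 + 2*(-75))/101608) = 720108/(7/(68 - 21235) + (128 - 150)*(1/101608)) = 720108/(7/(-21167) - 22*1/101608) = 720108/(7*(-1/21167) - 11/50804) = 720108/(-7/21167 - 11/50804) = 720108/(-588465/1075368268) = 720108*(-1075368268/588465) = -86042365859216/65385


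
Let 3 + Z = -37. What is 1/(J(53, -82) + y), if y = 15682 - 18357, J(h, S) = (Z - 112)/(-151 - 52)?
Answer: -203/542873 ≈ -0.00037394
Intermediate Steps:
Z = -40 (Z = -3 - 37 = -40)
J(h, S) = 152/203 (J(h, S) = (-40 - 112)/(-151 - 52) = -152/(-203) = -152*(-1/203) = 152/203)
y = -2675
1/(J(53, -82) + y) = 1/(152/203 - 2675) = 1/(-542873/203) = -203/542873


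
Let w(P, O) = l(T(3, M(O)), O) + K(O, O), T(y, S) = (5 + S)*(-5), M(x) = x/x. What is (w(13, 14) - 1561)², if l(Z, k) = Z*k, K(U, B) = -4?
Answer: 3940225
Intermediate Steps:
M(x) = 1
T(y, S) = -25 - 5*S
w(P, O) = -4 - 30*O (w(P, O) = (-25 - 5*1)*O - 4 = (-25 - 5)*O - 4 = -30*O - 4 = -4 - 30*O)
(w(13, 14) - 1561)² = ((-4 - 30*14) - 1561)² = ((-4 - 420) - 1561)² = (-424 - 1561)² = (-1985)² = 3940225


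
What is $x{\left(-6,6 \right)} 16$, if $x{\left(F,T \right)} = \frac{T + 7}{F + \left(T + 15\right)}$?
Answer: $\frac{208}{15} \approx 13.867$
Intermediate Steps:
$x{\left(F,T \right)} = \frac{7 + T}{15 + F + T}$ ($x{\left(F,T \right)} = \frac{7 + T}{F + \left(15 + T\right)} = \frac{7 + T}{15 + F + T}$)
$x{\left(-6,6 \right)} 16 = \frac{7 + 6}{15 - 6 + 6} \cdot 16 = \frac{1}{15} \cdot 13 \cdot 16 = \frac{13}{15} \cdot 16 = \frac{208}{15}$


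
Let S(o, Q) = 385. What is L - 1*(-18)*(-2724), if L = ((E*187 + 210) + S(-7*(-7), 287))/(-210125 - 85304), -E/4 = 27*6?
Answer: -14485354147/295429 ≈ -49032.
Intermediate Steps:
E = -648 (E = -108*6 = -4*162 = -648)
L = 120581/295429 (L = ((-648*187 + 210) + 385)/(-210125 - 85304) = ((-121176 + 210) + 385)/(-295429) = (-120966 + 385)*(-1/295429) = -120581*(-1/295429) = 120581/295429 ≈ 0.40816)
L - 1*(-18)*(-2724) = 120581/295429 - 1*(-18)*(-2724) = 120581/295429 - (-18)*(-2724) = 120581/295429 - 1*49032 = 120581/295429 - 49032 = -14485354147/295429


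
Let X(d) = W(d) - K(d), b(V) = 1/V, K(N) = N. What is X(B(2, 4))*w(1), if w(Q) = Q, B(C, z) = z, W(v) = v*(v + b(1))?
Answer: 16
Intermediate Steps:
W(v) = v*(1 + v) (W(v) = v*(v + 1/1) = v*(v + 1) = v*(1 + v))
X(d) = -d + d*(1 + d) (X(d) = d*(1 + d) - d = -d + d*(1 + d))
X(B(2, 4))*w(1) = 4**2*1 = 16*1 = 16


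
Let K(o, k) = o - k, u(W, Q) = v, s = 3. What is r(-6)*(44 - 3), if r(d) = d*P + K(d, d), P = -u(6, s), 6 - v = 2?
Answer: 984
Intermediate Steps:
v = 4 (v = 6 - 1*2 = 6 - 2 = 4)
u(W, Q) = 4
P = -4 (P = -1*4 = -4)
r(d) = -4*d (r(d) = d*(-4) + (d - d) = -4*d + 0 = -4*d)
r(-6)*(44 - 3) = (-4*(-6))*(44 - 3) = 24*41 = 984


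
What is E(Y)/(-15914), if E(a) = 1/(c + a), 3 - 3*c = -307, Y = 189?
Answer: -3/13956578 ≈ -2.1495e-7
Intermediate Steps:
c = 310/3 (c = 1 - ⅓*(-307) = 1 + 307/3 = 310/3 ≈ 103.33)
E(a) = 1/(310/3 + a)
E(Y)/(-15914) = (3/(310 + 3*189))/(-15914) = (3/(310 + 567))*(-1/15914) = (3/877)*(-1/15914) = -3/13956578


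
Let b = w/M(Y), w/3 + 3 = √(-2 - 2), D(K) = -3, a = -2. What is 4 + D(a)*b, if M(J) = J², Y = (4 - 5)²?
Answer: 31 - 18*I ≈ 31.0 - 18.0*I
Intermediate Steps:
w = -9 + 6*I (w = -9 + 3*√(-2 - 2) = -9 + 3*√(-4) = -9 + 3*(2*I) = -9 + 6*I ≈ -9.0 + 6.0*I)
Y = 1 (Y = (-1)² = 1)
b = -9 + 6*I (b = (-9 + 6*I)/(1²) = (-9 + 6*I)/1 = (-9 + 6*I)*1 = -9 + 6*I ≈ -9.0 + 6.0*I)
4 + D(a)*b = 4 - 3*(-9 + 6*I) = 4 + (27 - 18*I) = 31 - 18*I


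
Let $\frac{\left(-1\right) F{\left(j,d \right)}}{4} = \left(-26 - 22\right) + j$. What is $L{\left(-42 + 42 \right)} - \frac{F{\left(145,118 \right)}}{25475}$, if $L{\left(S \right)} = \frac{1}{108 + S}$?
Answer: $\frac{67379}{2751300} \approx 0.02449$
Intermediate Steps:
$F{\left(j,d \right)} = 192 - 4 j$ ($F{\left(j,d \right)} = - 4 \left(\left(-26 - 22\right) + j\right) = - 4 \left(-48 + j\right) = 192 - 4 j$)
$L{\left(-42 + 42 \right)} - \frac{F{\left(145,118 \right)}}{25475} = \frac{1}{108 + \left(-42 + 42\right)} - \frac{192 - 580}{25475} = \frac{1}{108 + 0} - \left(192 - 580\right) \frac{1}{25475} = \frac{1}{108} - \left(-388\right) \frac{1}{25475} = \frac{1}{108} - - \frac{388}{25475} = \frac{1}{108} + \frac{388}{25475} = \frac{67379}{2751300}$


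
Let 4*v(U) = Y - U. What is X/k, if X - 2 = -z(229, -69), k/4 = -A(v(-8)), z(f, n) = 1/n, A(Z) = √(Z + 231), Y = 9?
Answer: -139*√941/129858 ≈ -0.032835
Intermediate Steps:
v(U) = 9/4 - U/4 (v(U) = (9 - U)/4 = 9/4 - U/4)
A(Z) = √(231 + Z)
k = -2*√941 (k = 4*(-√(231 + (9/4 - ¼*(-8)))) = 4*(-√(231 + (9/4 + 2))) = 4*(-√(231 + 17/4)) = 4*(-√(941/4)) = 4*(-√941/2) = -2*√941 ≈ -61.351)
X = 139/69 (X = 2 - 1/(-69) = 2 - 1*(-1/69) = 2 + 1/69 = 139/69 ≈ 2.0145)
X/k = 139/(69*((-2*√941))) = 139*(-√941/1882)/69 = -139*√941/129858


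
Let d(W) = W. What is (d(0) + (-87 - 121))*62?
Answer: -12896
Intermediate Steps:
(d(0) + (-87 - 121))*62 = (0 + (-87 - 121))*62 = (0 - 208)*62 = -208*62 = -12896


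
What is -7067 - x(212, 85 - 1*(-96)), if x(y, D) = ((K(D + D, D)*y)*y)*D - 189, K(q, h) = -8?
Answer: 65072034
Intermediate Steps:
x(y, D) = -189 - 8*D*y**2 (x(y, D) = ((-8*y)*y)*D - 189 = (-8*y**2)*D - 189 = -8*D*y**2 - 189 = -189 - 8*D*y**2)
-7067 - x(212, 85 - 1*(-96)) = -7067 - (-189 - 8*(85 - 1*(-96))*212**2) = -7067 - (-189 - 8*(85 + 96)*44944) = -7067 - (-189 - 8*181*44944) = -7067 - (-189 - 65078912) = -7067 - 1*(-65079101) = -7067 + 65079101 = 65072034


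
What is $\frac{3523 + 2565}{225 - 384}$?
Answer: $- \frac{6088}{159} \approx -38.289$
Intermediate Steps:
$\frac{3523 + 2565}{225 - 384} = \frac{6088}{-159} = 6088 \left(- \frac{1}{159}\right) = - \frac{6088}{159}$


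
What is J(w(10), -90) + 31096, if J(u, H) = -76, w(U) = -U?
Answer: 31020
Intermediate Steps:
J(w(10), -90) + 31096 = -76 + 31096 = 31020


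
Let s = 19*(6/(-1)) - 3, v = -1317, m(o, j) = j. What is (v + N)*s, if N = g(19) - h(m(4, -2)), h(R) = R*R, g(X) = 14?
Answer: 152919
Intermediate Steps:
h(R) = R²
s = -117 (s = 19*(6*(-1)) - 3 = 19*(-6) - 3 = -114 - 3 = -117)
N = 10 (N = 14 - 1*(-2)² = 14 - 1*4 = 14 - 4 = 10)
(v + N)*s = (-1317 + 10)*(-117) = -1307*(-117) = 152919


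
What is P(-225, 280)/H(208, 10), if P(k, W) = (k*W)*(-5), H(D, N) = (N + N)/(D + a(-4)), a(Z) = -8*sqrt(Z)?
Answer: 3276000 - 252000*I ≈ 3.276e+6 - 2.52e+5*I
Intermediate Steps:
H(D, N) = 2*N/(D - 16*I) (H(D, N) = (N + N)/(D - 16*I) = (2*N)/(D - 16*I) = 2*N/(D - 16*I))
P(k, W) = -5*W*k (P(k, W) = (W*k)*(-5) = -5*W*k)
P(-225, 280)/H(208, 10) = (-5*280*(-225))/((2*10/(208 - 16*I))) = 315000/((2*10*((208 + 16*I)/43520))) = 315000/(13/136 + I/136) = 315000*(544*(13/136 - I/136)/5) = 34272000*(13/136 - I/136)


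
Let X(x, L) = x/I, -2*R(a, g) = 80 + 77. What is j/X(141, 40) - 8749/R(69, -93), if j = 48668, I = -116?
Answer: -883874398/22137 ≈ -39928.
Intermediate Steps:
R(a, g) = -157/2 (R(a, g) = -(80 + 77)/2 = -½*157 = -157/2)
X(x, L) = -x/116 (X(x, L) = x/(-116) = x*(-1/116) = -x/116)
j/X(141, 40) - 8749/R(69, -93) = 48668/((-1/116*141)) - 8749/(-157/2) = 48668/(-141/116) - 8749*(-2/157) = 48668*(-116/141) + 17498/157 = -5645488/141 + 17498/157 = -883874398/22137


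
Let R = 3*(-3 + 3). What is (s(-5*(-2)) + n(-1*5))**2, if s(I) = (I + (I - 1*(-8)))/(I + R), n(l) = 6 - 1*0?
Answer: 1936/25 ≈ 77.440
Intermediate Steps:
R = 0 (R = 3*0 = 0)
n(l) = 6 (n(l) = 6 + 0 = 6)
s(I) = (8 + 2*I)/I (s(I) = (I + (I - 1*(-8)))/(I + 0) = (I + (I + 8))/I = (I + (8 + I))/I = (8 + 2*I)/I)
(s(-5*(-2)) + n(-1*5))**2 = ((2 + 8/((-5*(-2)))) + 6)**2 = ((2 + 8/10) + 6)**2 = ((2 + 8*(1/10)) + 6)**2 = ((2 + 4/5) + 6)**2 = (14/5 + 6)**2 = (44/5)**2 = 1936/25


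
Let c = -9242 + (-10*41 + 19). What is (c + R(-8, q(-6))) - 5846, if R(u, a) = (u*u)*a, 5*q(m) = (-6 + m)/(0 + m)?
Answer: -77267/5 ≈ -15453.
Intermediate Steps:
q(m) = (-6 + m)/(5*m) (q(m) = ((-6 + m)/(0 + m))/5 = ((-6 + m)/m)/5 = (-6 + m)/(5*m))
c = -9633 (c = -9242 + (-410 + 19) = -9242 - 391 = -9633)
R(u, a) = a*u² (R(u, a) = u²*a = a*u²)
(c + R(-8, q(-6))) - 5846 = (-9633 + ((⅕)*(-6 - 6)/(-6))*(-8)²) - 5846 = (-9633 + ((⅕)*(-⅙)*(-12))*64) - 5846 = (-9633 + (⅖)*64) - 5846 = (-9633 + 128/5) - 5846 = -48037/5 - 5846 = -77267/5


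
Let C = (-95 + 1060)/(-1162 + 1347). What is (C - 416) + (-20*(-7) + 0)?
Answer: -10019/37 ≈ -270.78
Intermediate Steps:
C = 193/37 (C = 965/185 = 965*(1/185) = 193/37 ≈ 5.2162)
(C - 416) + (-20*(-7) + 0) = (193/37 - 416) + (-20*(-7) + 0) = -15199/37 + (140 + 0) = -15199/37 + 140 = -10019/37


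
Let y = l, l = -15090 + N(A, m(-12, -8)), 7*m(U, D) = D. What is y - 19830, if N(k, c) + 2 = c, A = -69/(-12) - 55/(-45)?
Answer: -244462/7 ≈ -34923.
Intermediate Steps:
m(U, D) = D/7
A = 251/36 (A = -69*(-1/12) - 55*(-1/45) = 23/4 + 11/9 = 251/36 ≈ 6.9722)
N(k, c) = -2 + c
l = -105652/7 (l = -15090 + (-2 + (1/7)*(-8)) = -15090 + (-2 - 8/7) = -15090 - 22/7 = -105652/7 ≈ -15093.)
y = -105652/7 ≈ -15093.
y - 19830 = -105652/7 - 19830 = -244462/7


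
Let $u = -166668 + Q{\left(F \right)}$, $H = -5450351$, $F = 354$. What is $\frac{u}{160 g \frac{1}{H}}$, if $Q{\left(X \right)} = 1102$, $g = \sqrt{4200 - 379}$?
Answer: $\frac{451196406833 \sqrt{3821}}{305680} \approx 9.124 \cdot 10^{7}$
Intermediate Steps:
$g = \sqrt{3821} \approx 61.814$
$u = -165566$ ($u = -166668 + 1102 = -165566$)
$\frac{u}{160 g \frac{1}{H}} = - \frac{165566}{160 \sqrt{3821} \frac{1}{-5450351}} = - \frac{165566}{160 \sqrt{3821} \left(- \frac{1}{5450351}\right)} = - \frac{165566}{\left(- \frac{160}{5450351}\right) \sqrt{3821}} = - 165566 \left(- \frac{5450351 \sqrt{3821}}{611360}\right) = \frac{451196406833 \sqrt{3821}}{305680}$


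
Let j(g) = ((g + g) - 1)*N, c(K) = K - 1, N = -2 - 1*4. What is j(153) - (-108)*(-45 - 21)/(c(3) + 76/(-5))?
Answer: -1290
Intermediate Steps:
N = -6 (N = -2 - 4 = -6)
c(K) = -1 + K
j(g) = 6 - 12*g (j(g) = ((g + g) - 1)*(-6) = (2*g - 1)*(-6) = (-1 + 2*g)*(-6) = 6 - 12*g)
j(153) - (-108)*(-45 - 21)/(c(3) + 76/(-5)) = (6 - 12*153) - (-108)*(-45 - 21)/((-1 + 3) + 76/(-5)) = (6 - 1836) - (-108)*(-66/(2 + 76*(-1/5))) = -1830 - (-108)*(-66/(2 - 76/5)) = -1830 - (-108)*(-66/(-66/5)) = -1830 - (-108)*(-66*(-5/66)) = -1830 - (-108)*5 = -1830 - 1*(-540) = -1830 + 540 = -1290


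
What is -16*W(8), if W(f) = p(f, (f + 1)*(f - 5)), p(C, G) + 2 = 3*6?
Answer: -256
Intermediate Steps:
p(C, G) = 16 (p(C, G) = -2 + 3*6 = -2 + 18 = 16)
W(f) = 16
-16*W(8) = -16*16 = -256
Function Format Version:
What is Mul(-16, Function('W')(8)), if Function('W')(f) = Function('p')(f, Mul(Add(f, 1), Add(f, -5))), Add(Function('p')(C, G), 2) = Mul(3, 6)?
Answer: -256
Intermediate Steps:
Function('p')(C, G) = 16 (Function('p')(C, G) = Add(-2, Mul(3, 6)) = Add(-2, 18) = 16)
Function('W')(f) = 16
Mul(-16, Function('W')(8)) = Mul(-16, 16) = -256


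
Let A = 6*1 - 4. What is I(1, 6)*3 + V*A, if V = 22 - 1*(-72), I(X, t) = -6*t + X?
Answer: 83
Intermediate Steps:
I(X, t) = X - 6*t
A = 2 (A = 6 - 4 = 2)
V = 94 (V = 22 + 72 = 94)
I(1, 6)*3 + V*A = (1 - 6*6)*3 + 94*2 = (1 - 36)*3 + 188 = -35*3 + 188 = -105 + 188 = 83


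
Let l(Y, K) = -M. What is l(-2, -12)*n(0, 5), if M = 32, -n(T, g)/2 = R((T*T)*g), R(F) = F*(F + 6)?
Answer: 0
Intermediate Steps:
R(F) = F*(6 + F)
n(T, g) = -2*g*T²*(6 + g*T²) (n(T, g) = -2*(T*T)*g*(6 + (T*T)*g) = -2*T²*g*(6 + T²*g) = -2*g*T²*(6 + g*T²))
l(Y, K) = -32 (l(Y, K) = -1*32 = -32)
l(-2, -12)*n(0, 5) = -(-64)*5*0²*(6 + 5*0²) = -(-64)*5*0*(6 + 5*0) = -(-64)*5*0*(6 + 0) = -(-64)*5*0*6 = -32*0 = 0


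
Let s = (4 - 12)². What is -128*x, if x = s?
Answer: -8192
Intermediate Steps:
s = 64 (s = (-8)² = 64)
x = 64
-128*x = -128*64 = -8192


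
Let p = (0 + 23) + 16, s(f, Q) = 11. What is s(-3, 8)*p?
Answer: 429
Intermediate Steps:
p = 39 (p = 23 + 16 = 39)
s(-3, 8)*p = 11*39 = 429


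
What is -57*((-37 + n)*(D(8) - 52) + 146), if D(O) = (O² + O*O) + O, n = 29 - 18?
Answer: 116166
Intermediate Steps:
n = 11
D(O) = O + 2*O² (D(O) = (O² + O²) + O = 2*O² + O = O + 2*O²)
-57*((-37 + n)*(D(8) - 52) + 146) = -57*((-37 + 11)*(8*(1 + 2*8) - 52) + 146) = -57*(-26*(8*(1 + 16) - 52) + 146) = -57*(-26*(8*17 - 52) + 146) = -57*(-26*(136 - 52) + 146) = -57*(-26*84 + 146) = -57*(-2184 + 146) = -57*(-2038) = 116166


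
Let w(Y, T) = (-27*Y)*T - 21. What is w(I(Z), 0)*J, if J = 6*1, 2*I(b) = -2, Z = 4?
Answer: -126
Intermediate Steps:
I(b) = -1 (I(b) = (½)*(-2) = -1)
w(Y, T) = -21 - 27*T*Y (w(Y, T) = -27*T*Y - 21 = -21 - 27*T*Y)
J = 6
w(I(Z), 0)*J = (-21 - 27*0*(-1))*6 = (-21 + 0)*6 = -21*6 = -126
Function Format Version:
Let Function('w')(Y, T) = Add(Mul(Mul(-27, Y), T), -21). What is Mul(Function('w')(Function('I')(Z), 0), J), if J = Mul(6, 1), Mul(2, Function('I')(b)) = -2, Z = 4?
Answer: -126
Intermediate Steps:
Function('I')(b) = -1 (Function('I')(b) = Mul(Rational(1, 2), -2) = -1)
Function('w')(Y, T) = Add(-21, Mul(-27, T, Y)) (Function('w')(Y, T) = Add(Mul(-27, T, Y), -21) = Add(-21, Mul(-27, T, Y)))
J = 6
Mul(Function('w')(Function('I')(Z), 0), J) = Mul(Add(-21, Mul(-27, 0, -1)), 6) = Mul(Add(-21, 0), 6) = Mul(-21, 6) = -126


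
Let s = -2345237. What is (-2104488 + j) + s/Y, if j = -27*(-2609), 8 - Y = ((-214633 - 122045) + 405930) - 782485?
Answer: -1450766635082/713241 ≈ -2.0340e+6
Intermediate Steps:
Y = 713241 (Y = 8 - (((-214633 - 122045) + 405930) - 782485) = 8 - ((-336678 + 405930) - 782485) = 8 - (69252 - 782485) = 8 - 1*(-713233) = 8 + 713233 = 713241)
j = 70443
(-2104488 + j) + s/Y = (-2104488 + 70443) - 2345237/713241 = -2034045 - 2345237*1/713241 = -2034045 - 2345237/713241 = -1450766635082/713241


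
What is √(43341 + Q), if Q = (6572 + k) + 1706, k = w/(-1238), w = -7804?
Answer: √19780802997/619 ≈ 227.21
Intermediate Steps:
k = 3902/619 (k = -7804/(-1238) = -7804*(-1/1238) = 3902/619 ≈ 6.3037)
Q = 5127984/619 (Q = (6572 + 3902/619) + 1706 = 4071970/619 + 1706 = 5127984/619 ≈ 8284.3)
√(43341 + Q) = √(43341 + 5127984/619) = √(31956063/619) = √19780802997/619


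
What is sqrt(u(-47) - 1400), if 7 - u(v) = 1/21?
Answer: I*sqrt(614334)/21 ≈ 37.324*I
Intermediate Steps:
u(v) = 146/21 (u(v) = 7 - 1/21 = 146/21)
sqrt(u(-47) - 1400) = sqrt(146/21 - 1400) = sqrt(-29254/21) = I*sqrt(614334)/21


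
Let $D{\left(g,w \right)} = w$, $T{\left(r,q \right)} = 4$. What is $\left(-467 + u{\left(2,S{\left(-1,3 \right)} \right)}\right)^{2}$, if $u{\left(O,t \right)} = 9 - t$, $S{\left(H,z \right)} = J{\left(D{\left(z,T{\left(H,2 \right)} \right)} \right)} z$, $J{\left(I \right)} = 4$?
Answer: $220900$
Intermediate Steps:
$S{\left(H,z \right)} = 4 z$
$\left(-467 + u{\left(2,S{\left(-1,3 \right)} \right)}\right)^{2} = \left(-467 + \left(9 - 4 \cdot 3\right)\right)^{2} = \left(-467 + \left(9 - 12\right)\right)^{2} = \left(-467 - 3\right)^{2} = \left(-470\right)^{2} = 220900$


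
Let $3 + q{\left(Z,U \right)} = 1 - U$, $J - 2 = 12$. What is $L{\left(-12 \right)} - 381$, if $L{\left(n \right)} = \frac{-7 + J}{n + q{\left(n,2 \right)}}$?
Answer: $- \frac{6103}{16} \approx -381.44$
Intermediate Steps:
$J = 14$ ($J = 2 + 12 = 14$)
$q{\left(Z,U \right)} = -2 - U$ ($q{\left(Z,U \right)} = -3 - \left(-1 + U\right) = -2 - U$)
$L{\left(n \right)} = \frac{7}{-4 + n}$ ($L{\left(n \right)} = \frac{-7 + 14}{n - 4} = \frac{7}{n - 4} = \frac{7}{-4 + n}$)
$L{\left(-12 \right)} - 381 = \frac{7}{-4 - 12} - 381 = \frac{7}{-16} - 381 = 7 \left(- \frac{1}{16}\right) - 381 = - \frac{7}{16} - 381 = - \frac{6103}{16}$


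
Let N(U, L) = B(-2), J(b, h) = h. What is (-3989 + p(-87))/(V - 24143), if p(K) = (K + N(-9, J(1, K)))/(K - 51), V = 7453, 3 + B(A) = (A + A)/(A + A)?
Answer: 550393/2303220 ≈ 0.23897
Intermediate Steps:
B(A) = -2 (B(A) = -3 + (A + A)/(A + A) = -3 + (2*A)/((2*A)) = -3 + (2*A)*(1/(2*A)) = -3 + 1 = -2)
N(U, L) = -2
p(K) = (-2 + K)/(-51 + K) (p(K) = (K - 2)/(K - 51) = (-2 + K)/(-51 + K))
(-3989 + p(-87))/(V - 24143) = (-3989 + (-2 - 87)/(-51 - 87))/(7453 - 24143) = (-3989 - 89/(-138))/(-16690) = (-3989 - 1/138*(-89))*(-1/16690) = (-3989 + 89/138)*(-1/16690) = -550393/138*(-1/16690) = 550393/2303220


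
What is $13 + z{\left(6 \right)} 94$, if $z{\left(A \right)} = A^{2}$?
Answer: $3397$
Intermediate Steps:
$13 + z{\left(6 \right)} 94 = 13 + 6^{2} \cdot 94 = 13 + 36 \cdot 94 = 13 + 3384 = 3397$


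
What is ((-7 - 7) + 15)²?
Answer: 1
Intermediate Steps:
((-7 - 7) + 15)² = (-14 + 15)² = 1² = 1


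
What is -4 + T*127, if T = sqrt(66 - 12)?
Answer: -4 + 381*sqrt(6) ≈ 929.26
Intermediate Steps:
T = 3*sqrt(6) (T = sqrt(54) = 3*sqrt(6) ≈ 7.3485)
-4 + T*127 = -4 + (3*sqrt(6))*127 = -4 + 381*sqrt(6)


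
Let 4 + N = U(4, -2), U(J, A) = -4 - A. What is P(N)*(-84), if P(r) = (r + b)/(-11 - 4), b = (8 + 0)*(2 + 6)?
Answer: 1624/5 ≈ 324.80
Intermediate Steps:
b = 64 (b = 8*8 = 64)
N = -6 (N = -4 + (-4 - 1*(-2)) = -4 + (-4 + 2) = -4 - 2 = -6)
P(r) = -64/15 - r/15 (P(r) = (r + 64)/(-11 - 4) = (64 + r)/(-15) = (64 + r)*(-1/15) = -64/15 - r/15)
P(N)*(-84) = (-64/15 - 1/15*(-6))*(-84) = (-64/15 + 2/5)*(-84) = -58/15*(-84) = 1624/5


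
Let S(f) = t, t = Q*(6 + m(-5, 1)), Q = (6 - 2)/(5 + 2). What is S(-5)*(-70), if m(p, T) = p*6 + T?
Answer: 920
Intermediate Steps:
m(p, T) = T + 6*p (m(p, T) = 6*p + T = T + 6*p)
Q = 4/7 ≈ 0.57143
t = -92/7 (t = 4*(6 + (1 + 6*(-5)))/7 = 4*(6 + (1 - 30))/7 = 4*(6 - 29)/7 = (4/7)*(-23) = -92/7 ≈ -13.143)
S(f) = -92/7
S(-5)*(-70) = -92/7*(-70) = 920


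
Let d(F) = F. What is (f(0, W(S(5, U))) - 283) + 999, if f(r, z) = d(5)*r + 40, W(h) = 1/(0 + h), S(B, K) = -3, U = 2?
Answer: 756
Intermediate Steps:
W(h) = 1/h
f(r, z) = 40 + 5*r (f(r, z) = 5*r + 40 = 40 + 5*r)
(f(0, W(S(5, U))) - 283) + 999 = ((40 + 5*0) - 283) + 999 = ((40 + 0) - 283) + 999 = (40 - 283) + 999 = -243 + 999 = 756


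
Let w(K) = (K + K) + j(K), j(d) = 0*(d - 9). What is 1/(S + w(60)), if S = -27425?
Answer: -1/27305 ≈ -3.6623e-5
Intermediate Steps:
j(d) = 0 (j(d) = 0*(-9 + d) = 0)
w(K) = 2*K (w(K) = (K + K) + 0 = 2*K + 0 = 2*K)
1/(S + w(60)) = 1/(-27425 + 2*60) = 1/(-27425 + 120) = 1/(-27305) = -1/27305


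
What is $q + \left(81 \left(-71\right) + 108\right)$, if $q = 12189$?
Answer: $6546$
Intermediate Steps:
$q + \left(81 \left(-71\right) + 108\right) = 12189 + \left(81 \left(-71\right) + 108\right) = 12189 + \left(-5751 + 108\right) = 12189 - 5643 = 6546$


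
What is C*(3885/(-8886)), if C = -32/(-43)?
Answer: -20720/63683 ≈ -0.32536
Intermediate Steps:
C = 32/43 (C = -32*(-1/43) = 32/43 ≈ 0.74419)
C*(3885/(-8886)) = 32*(3885/(-8886))/43 = 32*(3885*(-1/8886))/43 = (32/43)*(-1295/2962) = -20720/63683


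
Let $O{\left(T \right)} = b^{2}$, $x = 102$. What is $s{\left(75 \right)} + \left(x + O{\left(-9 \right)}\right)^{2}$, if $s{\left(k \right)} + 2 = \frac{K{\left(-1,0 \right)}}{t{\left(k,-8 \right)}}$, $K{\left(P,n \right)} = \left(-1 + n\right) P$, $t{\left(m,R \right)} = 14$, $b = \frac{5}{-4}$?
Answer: $\frac{19216087}{1792} \approx 10723.0$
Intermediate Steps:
$b = - \frac{5}{4}$ ($b = 5 \left(- \frac{1}{4}\right) = - \frac{5}{4} \approx -1.25$)
$O{\left(T \right)} = \frac{25}{16}$ ($O{\left(T \right)} = \left(- \frac{5}{4}\right)^{2} = \frac{25}{16}$)
$K{\left(P,n \right)} = P \left(-1 + n\right)$
$s{\left(k \right)} = - \frac{27}{14}$ ($s{\left(k \right)} = -2 + \frac{\left(-1\right) \left(-1 + 0\right)}{14} = -2 + \left(-1\right) \left(-1\right) \frac{1}{14} = -2 + 1 \cdot \frac{1}{14} = -2 + \frac{1}{14} = - \frac{27}{14}$)
$s{\left(75 \right)} + \left(x + O{\left(-9 \right)}\right)^{2} = - \frac{27}{14} + \left(102 + \frac{25}{16}\right)^{2} = - \frac{27}{14} + \left(\frac{1657}{16}\right)^{2} = - \frac{27}{14} + \frac{2745649}{256} = \frac{19216087}{1792}$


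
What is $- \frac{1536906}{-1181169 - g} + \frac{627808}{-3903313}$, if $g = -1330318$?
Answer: $- \frac{870380300710}{83167890091} \approx -10.465$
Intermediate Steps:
$- \frac{1536906}{-1181169 - g} + \frac{627808}{-3903313} = - \frac{1536906}{-1181169 - -1330318} + \frac{627808}{-3903313} = - \frac{1536906}{-1181169 + 1330318} + 627808 \left(- \frac{1}{3903313}\right) = - \frac{1536906}{149149} - \frac{627808}{3903313} = \left(-1536906\right) \frac{1}{149149} - \frac{627808}{3903313} = - \frac{219558}{21307} - \frac{627808}{3903313} = - \frac{870380300710}{83167890091}$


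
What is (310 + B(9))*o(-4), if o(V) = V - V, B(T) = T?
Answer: 0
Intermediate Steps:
o(V) = 0
(310 + B(9))*o(-4) = (310 + 9)*0 = 319*0 = 0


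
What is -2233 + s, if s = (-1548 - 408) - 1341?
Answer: -5530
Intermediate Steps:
s = -3297 (s = -1956 - 1341 = -3297)
-2233 + s = -2233 - 3297 = -5530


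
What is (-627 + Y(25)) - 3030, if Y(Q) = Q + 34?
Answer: -3598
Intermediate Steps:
Y(Q) = 34 + Q
(-627 + Y(25)) - 3030 = (-627 + (34 + 25)) - 3030 = (-627 + 59) - 3030 = -568 - 3030 = -3598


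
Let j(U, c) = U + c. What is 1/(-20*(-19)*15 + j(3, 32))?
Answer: 1/5735 ≈ 0.00017437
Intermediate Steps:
1/(-20*(-19)*15 + j(3, 32)) = 1/(-20*(-19)*15 + (3 + 32)) = 1/(380*15 + 35) = 1/(5700 + 35) = 1/5735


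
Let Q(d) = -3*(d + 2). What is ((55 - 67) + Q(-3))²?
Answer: 81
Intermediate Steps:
Q(d) = -6 - 3*d (Q(d) = -3*(2 + d) = -6 - 3*d)
((55 - 67) + Q(-3))² = ((55 - 67) + (-6 - 3*(-3)))² = (-12 + (-6 + 9))² = (-12 + 3)² = (-9)² = 81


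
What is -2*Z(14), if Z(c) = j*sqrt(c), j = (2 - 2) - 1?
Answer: 2*sqrt(14) ≈ 7.4833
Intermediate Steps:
j = -1 (j = 0 - 1 = -1)
Z(c) = -sqrt(c)
-2*Z(14) = -(-2)*sqrt(14) = 2*sqrt(14)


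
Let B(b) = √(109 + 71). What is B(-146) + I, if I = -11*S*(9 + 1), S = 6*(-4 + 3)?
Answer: 660 + 6*√5 ≈ 673.42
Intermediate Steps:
S = -6 (S = 6*(-1) = -6)
B(b) = 6*√5 (B(b) = √180 = 6*√5)
I = 660 (I = -(-66)*(9 + 1) = -(-66)*10 = -11*(-60) = 660)
B(-146) + I = 6*√5 + 660 = 660 + 6*√5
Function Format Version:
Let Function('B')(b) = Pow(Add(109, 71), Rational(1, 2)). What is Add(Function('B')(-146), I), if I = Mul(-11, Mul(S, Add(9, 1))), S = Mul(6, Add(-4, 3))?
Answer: Add(660, Mul(6, Pow(5, Rational(1, 2)))) ≈ 673.42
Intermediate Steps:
S = -6 (S = Mul(6, -1) = -6)
Function('B')(b) = Mul(6, Pow(5, Rational(1, 2))) (Function('B')(b) = Pow(180, Rational(1, 2)) = Mul(6, Pow(5, Rational(1, 2))))
I = 660 (I = Mul(-11, Mul(-6, Add(9, 1))) = Mul(-11, Mul(-6, 10)) = Mul(-11, -60) = 660)
Add(Function('B')(-146), I) = Add(Mul(6, Pow(5, Rational(1, 2))), 660) = Add(660, Mul(6, Pow(5, Rational(1, 2))))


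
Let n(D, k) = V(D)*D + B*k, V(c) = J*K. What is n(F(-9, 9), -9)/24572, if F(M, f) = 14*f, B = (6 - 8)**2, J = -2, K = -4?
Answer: 243/6143 ≈ 0.039557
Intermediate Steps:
V(c) = 8 (V(c) = -2*(-4) = 8)
B = 4 (B = (-2)**2 = 4)
n(D, k) = 4*k + 8*D (n(D, k) = 8*D + 4*k = 4*k + 8*D)
n(F(-9, 9), -9)/24572 = (4*(-9) + 8*(14*9))/24572 = (-36 + 8*126)*(1/24572) = (-36 + 1008)*(1/24572) = 972*(1/24572) = 243/6143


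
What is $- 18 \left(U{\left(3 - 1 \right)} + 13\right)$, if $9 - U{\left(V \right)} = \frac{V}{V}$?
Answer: $-378$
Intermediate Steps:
$U{\left(V \right)} = 8$ ($U{\left(V \right)} = 9 - \frac{V}{V} = 9 - 1 = 8$)
$- 18 \left(U{\left(3 - 1 \right)} + 13\right) = - 18 \left(8 + 13\right) = \left(-18\right) 21 = -378$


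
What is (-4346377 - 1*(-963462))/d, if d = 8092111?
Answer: -3382915/8092111 ≈ -0.41805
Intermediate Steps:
(-4346377 - 1*(-963462))/d = (-4346377 - 1*(-963462))/8092111 = (-4346377 + 963462)*(1/8092111) = -3382915*1/8092111 = -3382915/8092111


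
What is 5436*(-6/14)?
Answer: -16308/7 ≈ -2329.7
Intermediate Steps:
5436*(-6/14) = 5436*(-1*3/7) = 5436*(-3/7) = -16308/7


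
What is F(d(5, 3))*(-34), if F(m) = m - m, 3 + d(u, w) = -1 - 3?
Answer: 0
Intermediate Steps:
d(u, w) = -7 (d(u, w) = -3 + (-1 - 3) = -3 - 4 = -7)
F(m) = 0
F(d(5, 3))*(-34) = 0*(-34) = 0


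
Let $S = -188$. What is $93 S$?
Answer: $-17484$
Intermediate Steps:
$93 S = 93 \left(-188\right) = -17484$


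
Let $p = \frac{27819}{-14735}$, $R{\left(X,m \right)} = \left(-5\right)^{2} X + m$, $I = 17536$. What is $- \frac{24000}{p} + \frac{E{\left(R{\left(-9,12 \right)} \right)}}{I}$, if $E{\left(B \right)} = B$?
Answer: $\frac{2067141704851}{162611328} \approx 12712.0$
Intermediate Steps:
$R{\left(X,m \right)} = m + 25 X$ ($R{\left(X,m \right)} = 25 X + m = m + 25 X$)
$p = - \frac{27819}{14735}$ ($p = 27819 \left(- \frac{1}{14735}\right) = - \frac{27819}{14735} \approx -1.888$)
$- \frac{24000}{p} + \frac{E{\left(R{\left(-9,12 \right)} \right)}}{I} = - \frac{24000}{- \frac{27819}{14735}} + \frac{12 + 25 \left(-9\right)}{17536} = \left(-24000\right) \left(- \frac{14735}{27819}\right) + \left(12 - 225\right) \frac{1}{17536} = \frac{117880000}{9273} - \frac{213}{17536} = \frac{2067141704851}{162611328}$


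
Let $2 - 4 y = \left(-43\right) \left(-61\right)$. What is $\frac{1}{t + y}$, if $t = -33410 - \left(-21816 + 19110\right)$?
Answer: $- \frac{4}{125437} \approx -3.1889 \cdot 10^{-5}$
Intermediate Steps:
$t = -30704$ ($t = -33410 - -2706 = -33410 + 2706 = -30704$)
$y = - \frac{2621}{4}$ ($y = \frac{1}{2} - \frac{\left(-43\right) \left(-61\right)}{4} = \frac{1}{2} - \frac{2623}{4} = - \frac{2621}{4} \approx -655.25$)
$\frac{1}{t + y} = \frac{1}{-30704 - \frac{2621}{4}} = \frac{1}{- \frac{125437}{4}} = - \frac{4}{125437}$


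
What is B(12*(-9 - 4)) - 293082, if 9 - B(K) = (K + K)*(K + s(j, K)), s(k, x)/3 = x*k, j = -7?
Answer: 680367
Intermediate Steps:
s(k, x) = 3*k*x (s(k, x) = 3*(x*k) = 3*(k*x) = 3*k*x)
B(K) = 9 + 40*K² (B(K) = 9 - (K + K)*(K + 3*(-7)*K) = 9 - 2*K*(K - 21*K) = 9 - 2*K*(-20*K) = 9 - (-40)*K² = 9 + 40*K²)
B(12*(-9 - 4)) - 293082 = (9 + 40*(12*(-9 - 4))²) - 293082 = (9 + 40*(12*(-13))²) - 293082 = (9 + 40*(-156)²) - 293082 = (9 + 40*24336) - 293082 = (9 + 973440) - 293082 = 973449 - 293082 = 680367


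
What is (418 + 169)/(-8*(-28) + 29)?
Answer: 587/253 ≈ 2.3202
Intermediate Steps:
(418 + 169)/(-8*(-28) + 29) = 587/(224 + 29) = 587/253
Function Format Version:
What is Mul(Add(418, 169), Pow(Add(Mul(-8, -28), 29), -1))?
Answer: Rational(587, 253) ≈ 2.3202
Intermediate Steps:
Mul(Add(418, 169), Pow(Add(Mul(-8, -28), 29), -1)) = Mul(587, Pow(Add(224, 29), -1)) = Mul(587, Pow(253, -1)) = Mul(587, Rational(1, 253)) = Rational(587, 253)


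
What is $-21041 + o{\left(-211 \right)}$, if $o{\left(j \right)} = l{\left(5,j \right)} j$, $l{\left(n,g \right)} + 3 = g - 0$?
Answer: $24113$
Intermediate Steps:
$l{\left(n,g \right)} = -3 + g$ ($l{\left(n,g \right)} = -3 + \left(g - 0\right) = -3 + \left(g + 0\right) = -3 + g$)
$o{\left(j \right)} = j \left(-3 + j\right)$ ($o{\left(j \right)} = \left(-3 + j\right) j = j \left(-3 + j\right)$)
$-21041 + o{\left(-211 \right)} = -21041 - 211 \left(-3 - 211\right) = -21041 - -45154 = -21041 + 45154 = 24113$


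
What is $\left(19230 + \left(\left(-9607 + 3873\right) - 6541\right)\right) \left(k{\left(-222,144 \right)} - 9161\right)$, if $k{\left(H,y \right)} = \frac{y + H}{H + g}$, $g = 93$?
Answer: $- \frac{2739553635}{43} \approx -6.3711 \cdot 10^{7}$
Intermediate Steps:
$k{\left(H,y \right)} = \frac{H + y}{93 + H}$ ($k{\left(H,y \right)} = \frac{y + H}{H + 93} = \frac{H + y}{93 + H}$)
$\left(19230 + \left(\left(-9607 + 3873\right) - 6541\right)\right) \left(k{\left(-222,144 \right)} - 9161\right) = \left(19230 + \left(\left(-9607 + 3873\right) - 6541\right)\right) \left(\frac{-222 + 144}{93 - 222} - 9161\right) = \left(19230 - 12275\right) \left(\frac{1}{-129} \left(-78\right) - 9161\right) = \left(19230 - 12275\right) \left(\left(- \frac{1}{129}\right) \left(-78\right) - 9161\right) = 6955 \left(\frac{26}{43} - 9161\right) = 6955 \left(- \frac{393897}{43}\right) = - \frac{2739553635}{43}$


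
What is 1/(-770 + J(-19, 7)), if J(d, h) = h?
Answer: -1/763 ≈ -0.0013106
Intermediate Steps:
1/(-770 + J(-19, 7)) = 1/(-770 + 7) = 1/(-763) = -1/763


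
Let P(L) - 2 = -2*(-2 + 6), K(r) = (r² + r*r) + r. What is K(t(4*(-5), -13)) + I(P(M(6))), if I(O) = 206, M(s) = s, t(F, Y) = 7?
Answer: 311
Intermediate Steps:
K(r) = r + 2*r² (K(r) = (r² + r²) + r = 2*r² + r = r + 2*r²)
P(L) = -6 (P(L) = 2 - 2*(-2 + 6) = 2 - 2*4 = 2 - 8 = -6)
K(t(4*(-5), -13)) + I(P(M(6))) = 7*(1 + 2*7) + 206 = 7*(1 + 14) + 206 = 7*15 + 206 = 105 + 206 = 311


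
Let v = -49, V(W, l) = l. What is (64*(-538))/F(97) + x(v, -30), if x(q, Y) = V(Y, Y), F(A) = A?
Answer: -37342/97 ≈ -384.97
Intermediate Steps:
x(q, Y) = Y
(64*(-538))/F(97) + x(v, -30) = (64*(-538))/97 - 30 = -34432*1/97 - 30 = -34432/97 - 30 = -37342/97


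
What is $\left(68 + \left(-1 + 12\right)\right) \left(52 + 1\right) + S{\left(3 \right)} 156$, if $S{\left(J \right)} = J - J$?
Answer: $4187$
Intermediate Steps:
$S{\left(J \right)} = 0$
$\left(68 + \left(-1 + 12\right)\right) \left(52 + 1\right) + S{\left(3 \right)} 156 = \left(68 + \left(-1 + 12\right)\right) \left(52 + 1\right) + 0 \cdot 156 = \left(68 + 11\right) 53 + 0 = 79 \cdot 53 + 0 = 4187 + 0 = 4187$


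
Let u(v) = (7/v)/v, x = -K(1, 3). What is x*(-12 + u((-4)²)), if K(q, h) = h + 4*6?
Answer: 82755/256 ≈ 323.26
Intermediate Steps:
K(q, h) = 24 + h (K(q, h) = h + 24 = 24 + h)
x = -27 (x = -(24 + 3) = -1*27 = -27)
u(v) = 7/v²
x*(-12 + u((-4)²)) = -27*(-12 + 7/((-4)²)²) = -27*(-12 + 7/16²) = -27*(-12 + 7*(1/256)) = -27*(-12 + 7/256) = -27*(-3065/256) = 82755/256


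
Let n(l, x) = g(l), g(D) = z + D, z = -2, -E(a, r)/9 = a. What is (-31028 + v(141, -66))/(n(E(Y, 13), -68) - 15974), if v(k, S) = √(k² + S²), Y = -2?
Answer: 15514/7979 - 3*√2693/15958 ≈ 1.9346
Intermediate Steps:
E(a, r) = -9*a
g(D) = -2 + D
n(l, x) = -2 + l
v(k, S) = √(S² + k²)
(-31028 + v(141, -66))/(n(E(Y, 13), -68) - 15974) = (-31028 + √((-66)² + 141²))/((-2 - 9*(-2)) - 15974) = (-31028 + √(4356 + 19881))/((-2 + 18) - 15974) = (-31028 + √24237)/(16 - 15974) = (-31028 + 3*√2693)/(-15958) = (-31028 + 3*√2693)*(-1/15958) = 15514/7979 - 3*√2693/15958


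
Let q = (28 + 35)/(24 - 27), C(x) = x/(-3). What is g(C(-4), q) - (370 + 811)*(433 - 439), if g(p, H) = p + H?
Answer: 21199/3 ≈ 7066.3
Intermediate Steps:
C(x) = -x/3 (C(x) = x*(-1/3) = -x/3)
q = -21 (q = 63/(-3) = 63*(-1/3) = -21)
g(p, H) = H + p
g(C(-4), q) - (370 + 811)*(433 - 439) = (-21 - 1/3*(-4)) - (370 + 811)*(433 - 439) = (-21 + 4/3) - 1181*(-6) = -59/3 - 1*(-7086) = -59/3 + 7086 = 21199/3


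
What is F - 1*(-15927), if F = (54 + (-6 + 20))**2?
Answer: 20551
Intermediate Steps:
F = 4624 (F = (54 + 14)**2 = 68**2 = 4624)
F - 1*(-15927) = 4624 - 1*(-15927) = 4624 + 15927 = 20551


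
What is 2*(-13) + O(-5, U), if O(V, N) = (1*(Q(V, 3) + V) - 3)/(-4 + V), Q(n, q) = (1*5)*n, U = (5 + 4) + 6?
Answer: -67/3 ≈ -22.333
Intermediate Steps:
U = 15 (U = 9 + 6 = 15)
Q(n, q) = 5*n
O(V, N) = (-3 + 6*V)/(-4 + V) (O(V, N) = (1*(5*V + V) - 3)/(-4 + V) = (1*(6*V) - 3)/(-4 + V) = (6*V - 3)/(-4 + V) = (-3 + 6*V)/(-4 + V))
2*(-13) + O(-5, U) = 2*(-13) + 3*(-1 + 2*(-5))/(-4 - 5) = -26 + 3*(-1 - 10)/(-9) = -26 + 3*(-⅑)*(-11) = -26 + 11/3 = -67/3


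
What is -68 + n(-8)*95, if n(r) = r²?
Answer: 6012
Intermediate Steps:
-68 + n(-8)*95 = -68 + (-8)²*95 = -68 + 64*95 = -68 + 6080 = 6012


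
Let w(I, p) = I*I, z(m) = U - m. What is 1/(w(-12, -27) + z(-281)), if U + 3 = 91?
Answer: 1/513 ≈ 0.0019493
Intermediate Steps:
U = 88 (U = -3 + 91 = 88)
z(m) = 88 - m
w(I, p) = I**2
1/(w(-12, -27) + z(-281)) = 1/((-12)**2 + (88 - 1*(-281))) = 1/(144 + (88 + 281)) = 1/(144 + 369) = 1/513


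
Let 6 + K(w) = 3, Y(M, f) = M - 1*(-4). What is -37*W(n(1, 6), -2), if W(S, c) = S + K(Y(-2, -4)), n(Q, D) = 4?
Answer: -37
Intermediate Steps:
Y(M, f) = 4 + M (Y(M, f) = M + 4 = 4 + M)
K(w) = -3 (K(w) = -6 + 3 = -3)
W(S, c) = -3 + S (W(S, c) = S - 3 = -3 + S)
-37*W(n(1, 6), -2) = -37*(-3 + 4) = -37*1 = -37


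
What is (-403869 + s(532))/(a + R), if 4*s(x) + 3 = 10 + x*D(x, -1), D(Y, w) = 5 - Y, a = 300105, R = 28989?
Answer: -1895833/1316376 ≈ -1.4402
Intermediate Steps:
s(x) = 7/4 + x*(5 - x)/4 (s(x) = -¾ + (10 + x*(5 - x))/4 = -¾ + (5/2 + x*(5 - x)/4) = 7/4 + x*(5 - x)/4)
(-403869 + s(532))/(a + R) = (-403869 + (7/4 - ¼*532*(-5 + 532)))/(300105 + 28989) = (-403869 + (7/4 - ¼*532*527))/329094 = (-403869 + (7/4 - 70091))*(1/329094) = (-403869 - 280357/4)*(1/329094) = -1895833/4*1/329094 = -1895833/1316376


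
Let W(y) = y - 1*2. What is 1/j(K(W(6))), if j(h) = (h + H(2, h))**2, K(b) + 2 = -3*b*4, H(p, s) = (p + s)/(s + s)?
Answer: 625/1532644 ≈ 0.00040779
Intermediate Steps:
H(p, s) = (p + s)/(2*s) (H(p, s) = (p + s)/((2*s)) = (p + s)*(1/(2*s)) = (p + s)/(2*s))
W(y) = -2 + y (W(y) = y - 2 = -2 + y)
K(b) = -2 - 12*b (K(b) = -2 - 3*b*4 = -2 - 12*b)
j(h) = (h + (2 + h)/(2*h))**2
1/j(K(W(6))) = 1/((2 + (-2 - 12*(-2 + 6)) + 2*(-2 - 12*(-2 + 6))**2)**2/(4*(-2 - 12*(-2 + 6))**2)) = 1/((2 + (-2 - 12*4) + 2*(-2 - 12*4)**2)**2/(4*(-2 - 12*4)**2)) = 1/((2 + (-2 - 48) + 2*(-2 - 48)**2)**2/(4*(-2 - 48)**2)) = 1/((1/4)*(2 - 50 + 2*(-50)**2)**2/(-50)**2) = 1/((1/4)*(1/2500)*(2 - 50 + 2*2500)**2) = 1/((1/4)*(1/2500)*(2 - 50 + 5000)**2) = 1/((1/4)*(1/2500)*4952**2) = 1/((1/4)*(1/2500)*24522304) = 1/(1532644/625) = 625/1532644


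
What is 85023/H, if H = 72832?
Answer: 85023/72832 ≈ 1.1674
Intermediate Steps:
85023/H = 85023/72832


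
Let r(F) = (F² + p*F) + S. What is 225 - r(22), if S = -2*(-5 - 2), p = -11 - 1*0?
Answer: -31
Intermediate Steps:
p = -11 (p = -11 + 0 = -11)
S = 14 (S = -2*(-7) = 14)
r(F) = 14 + F² - 11*F (r(F) = (F² - 11*F) + 14 = 14 + F² - 11*F)
225 - r(22) = 225 - (14 + 22² - 11*22) = 225 - (14 + 484 - 242) = 225 - 1*256 = 225 - 256 = -31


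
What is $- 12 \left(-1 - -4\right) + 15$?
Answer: $-21$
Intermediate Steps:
$- 12 \left(-1 - -4\right) + 15 = - 12 \left(-1 + 4\right) + 15 = \left(-12\right) 3 + 15 = -36 + 15 = -21$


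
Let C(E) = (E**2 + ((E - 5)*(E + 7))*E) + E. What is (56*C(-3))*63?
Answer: 359856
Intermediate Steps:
C(E) = E + E**2 + E*(-5 + E)*(7 + E) (C(E) = (E**2 + ((-5 + E)*(7 + E))*E) + E = (E**2 + E*(-5 + E)*(7 + E)) + E = E + E**2 + E*(-5 + E)*(7 + E))
(56*C(-3))*63 = (56*(-3*(-34 + (-3)**2 + 3*(-3))))*63 = (56*(-3*(-34 + 9 - 9)))*63 = (56*(-3*(-34)))*63 = (56*102)*63 = 5712*63 = 359856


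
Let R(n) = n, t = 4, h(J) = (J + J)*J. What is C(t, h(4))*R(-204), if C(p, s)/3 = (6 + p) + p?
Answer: -8568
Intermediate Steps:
h(J) = 2*J² (h(J) = (2*J)*J = 2*J²)
C(p, s) = 18 + 6*p (C(p, s) = 3*((6 + p) + p) = 3*(6 + 2*p) = 18 + 6*p)
C(t, h(4))*R(-204) = (18 + 6*4)*(-204) = (18 + 24)*(-204) = 42*(-204) = -8568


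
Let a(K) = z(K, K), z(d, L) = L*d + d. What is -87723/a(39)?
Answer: -29241/520 ≈ -56.233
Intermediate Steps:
z(d, L) = d + L*d
a(K) = K*(1 + K)
-87723/a(39) = -87723*1/(39*(1 + 39)) = -87723/(39*40) = -87723/1560 = -87723*1/1560 = -29241/520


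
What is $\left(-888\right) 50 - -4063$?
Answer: $-40337$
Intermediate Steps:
$\left(-888\right) 50 - -4063 = -44400 + 4063 = -40337$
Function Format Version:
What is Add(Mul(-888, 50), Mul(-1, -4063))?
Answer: -40337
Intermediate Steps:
Add(Mul(-888, 50), Mul(-1, -4063)) = Add(-44400, 4063) = -40337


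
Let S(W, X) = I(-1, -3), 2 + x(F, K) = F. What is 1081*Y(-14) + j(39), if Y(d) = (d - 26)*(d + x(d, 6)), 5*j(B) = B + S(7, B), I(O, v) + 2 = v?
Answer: 6486034/5 ≈ 1.2972e+6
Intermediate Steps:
I(O, v) = -2 + v
x(F, K) = -2 + F
S(W, X) = -5 (S(W, X) = -2 - 3 = -5)
j(B) = -1 + B/5 (j(B) = (B - 5)/5 = (-5 + B)/5 = -1 + B/5)
Y(d) = (-26 + d)*(-2 + 2*d) (Y(d) = (d - 26)*(d + (-2 + d)) = (-26 + d)*(-2 + 2*d))
1081*Y(-14) + j(39) = 1081*(52 - 54*(-14) + 2*(-14)²) + (-1 + (⅕)*39) = 1081*(52 + 756 + 2*196) + (-1 + 39/5) = 1081*(52 + 756 + 392) + 34/5 = 1081*1200 + 34/5 = 1297200 + 34/5 = 6486034/5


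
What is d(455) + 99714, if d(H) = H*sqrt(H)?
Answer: 99714 + 455*sqrt(455) ≈ 1.0942e+5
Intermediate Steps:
d(H) = H**(3/2)
d(455) + 99714 = 455**(3/2) + 99714 = 455*sqrt(455) + 99714 = 99714 + 455*sqrt(455)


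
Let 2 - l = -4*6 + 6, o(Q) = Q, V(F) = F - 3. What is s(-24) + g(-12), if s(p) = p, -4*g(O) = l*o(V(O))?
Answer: 51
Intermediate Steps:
V(F) = -3 + F
l = 20 (l = 2 - (-4*6 + 6) = 2 - (-24 + 6) = 2 - 1*(-18) = 2 + 18 = 20)
g(O) = 15 - 5*O (g(O) = -5*(-3 + O) = -(-60 + 20*O)/4 = 15 - 5*O)
s(-24) + g(-12) = -24 + (15 - 5*(-12)) = -24 + (15 + 60) = -24 + 75 = 51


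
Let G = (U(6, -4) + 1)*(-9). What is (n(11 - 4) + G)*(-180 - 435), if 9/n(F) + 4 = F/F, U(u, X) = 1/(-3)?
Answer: 5535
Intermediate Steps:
U(u, X) = -⅓
n(F) = -3 (n(F) = 9/(-4 + F/F) = 9/(-4 + 1) = 9/(-3) = 9*(-⅓) = -3)
G = -6 (G = (-⅓ + 1)*(-9) = (⅔)*(-9) = -6)
(n(11 - 4) + G)*(-180 - 435) = (-3 - 6)*(-180 - 435) = -9*(-615) = 5535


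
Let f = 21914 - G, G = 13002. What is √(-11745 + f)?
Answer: I*√2833 ≈ 53.226*I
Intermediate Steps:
f = 8912 (f = 21914 - 1*13002 = 21914 - 13002 = 8912)
√(-11745 + f) = √(-11745 + 8912) = √(-2833) = I*√2833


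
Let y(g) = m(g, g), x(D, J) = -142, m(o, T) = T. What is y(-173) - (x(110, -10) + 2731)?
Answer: -2762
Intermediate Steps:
y(g) = g
y(-173) - (x(110, -10) + 2731) = -173 - (-142 + 2731) = -173 - 1*2589 = -173 - 2589 = -2762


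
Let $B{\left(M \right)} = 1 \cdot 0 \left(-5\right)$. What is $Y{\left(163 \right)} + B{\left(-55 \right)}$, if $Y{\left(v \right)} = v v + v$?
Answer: $26732$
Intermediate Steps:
$Y{\left(v \right)} = v + v^{2}$ ($Y{\left(v \right)} = v^{2} + v = v + v^{2}$)
$B{\left(M \right)} = 0$ ($B{\left(M \right)} = 0 \left(-5\right) = 0$)
$Y{\left(163 \right)} + B{\left(-55 \right)} = 163 \left(1 + 163\right) + 0 = 163 \cdot 164 + 0 = 26732 + 0 = 26732$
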